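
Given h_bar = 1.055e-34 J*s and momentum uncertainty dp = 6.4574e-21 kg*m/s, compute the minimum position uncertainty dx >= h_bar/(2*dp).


dx = h_bar / (2 * dp)
= 1.055e-34 / (2 * 6.4574e-21)
= 1.055e-34 / 1.2915e-20
= 8.1689e-15 m

8.1689e-15


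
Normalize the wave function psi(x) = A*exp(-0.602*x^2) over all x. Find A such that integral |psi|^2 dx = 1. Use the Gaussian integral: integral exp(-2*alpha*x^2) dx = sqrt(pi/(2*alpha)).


integral |psi|^2 dx = A^2 * sqrt(pi/(2*alpha)) = 1
A^2 = sqrt(2*alpha/pi)
= sqrt(2 * 0.602 / pi)
= 0.619068
A = sqrt(0.619068)
= 0.7868

0.7868


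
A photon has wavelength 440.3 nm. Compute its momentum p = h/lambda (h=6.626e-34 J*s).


p = h / lambda
= 6.626e-34 / (440.3e-9)
= 6.626e-34 / 4.4030e-07
= 1.5049e-27 kg*m/s

1.5049e-27


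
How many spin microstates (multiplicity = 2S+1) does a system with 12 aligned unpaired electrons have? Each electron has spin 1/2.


Total spin S = N * (1/2) = 12 * 0.5 = 6.0
Spin multiplicity = 2S + 1
= 2 * 6.0 + 1
= 13

13


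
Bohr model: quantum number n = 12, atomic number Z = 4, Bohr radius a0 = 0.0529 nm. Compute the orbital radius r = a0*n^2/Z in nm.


r = a0 * n^2 / Z
= 0.0529 * 12^2 / 4
= 0.0529 * 144 / 4
= 1.9044 nm

1.9044


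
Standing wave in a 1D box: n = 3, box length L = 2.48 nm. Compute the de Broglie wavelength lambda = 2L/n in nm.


lambda = 2L / n
= 2 * 2.48 / 3
= 4.96 / 3
= 1.6533 nm

1.6533


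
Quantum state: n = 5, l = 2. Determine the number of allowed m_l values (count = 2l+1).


m_l ranges from -l to +l in integer steps
So m_l goes from -2 to +2
Count = 2l + 1 = 2*2 + 1
= 5

5


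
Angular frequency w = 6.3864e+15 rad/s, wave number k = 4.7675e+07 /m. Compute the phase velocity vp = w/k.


vp = w / k
= 6.3864e+15 / 4.7675e+07
= 1.3396e+08 m/s

1.3396e+08


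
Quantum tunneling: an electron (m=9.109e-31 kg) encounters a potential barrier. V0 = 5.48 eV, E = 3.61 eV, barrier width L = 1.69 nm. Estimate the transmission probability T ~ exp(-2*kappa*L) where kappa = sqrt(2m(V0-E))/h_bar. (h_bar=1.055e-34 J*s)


V0 - E = 1.87 eV = 2.9957e-19 J
kappa = sqrt(2 * m * (V0-E)) / h_bar
= sqrt(2 * 9.109e-31 * 2.9957e-19) / 1.055e-34
= 7.0024e+09 /m
2*kappa*L = 2 * 7.0024e+09 * 1.69e-9
= 23.6683
T = exp(-23.6683) = 5.260146e-11

5.260146e-11


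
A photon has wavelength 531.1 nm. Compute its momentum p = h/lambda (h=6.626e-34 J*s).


p = h / lambda
= 6.626e-34 / (531.1e-9)
= 6.626e-34 / 5.3110e-07
= 1.2476e-27 kg*m/s

1.2476e-27


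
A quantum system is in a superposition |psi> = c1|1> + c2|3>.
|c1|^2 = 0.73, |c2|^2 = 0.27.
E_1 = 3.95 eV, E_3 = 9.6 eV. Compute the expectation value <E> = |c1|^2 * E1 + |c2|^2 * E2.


<E> = |c1|^2 * E1 + |c2|^2 * E2
= 0.73 * 3.95 + 0.27 * 9.6
= 2.8835 + 2.592
= 5.4755 eV

5.4755


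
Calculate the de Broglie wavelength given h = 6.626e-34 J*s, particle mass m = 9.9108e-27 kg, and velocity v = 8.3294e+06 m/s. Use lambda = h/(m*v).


lambda = h / (m * v)
= 6.626e-34 / (9.9108e-27 * 8.3294e+06)
= 6.626e-34 / 8.2551e-20
= 8.0266e-15 m

8.0266e-15


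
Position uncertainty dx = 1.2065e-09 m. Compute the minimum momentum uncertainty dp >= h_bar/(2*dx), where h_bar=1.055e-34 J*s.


dp = h_bar / (2 * dx)
= 1.055e-34 / (2 * 1.2065e-09)
= 1.055e-34 / 2.4130e-09
= 4.3722e-26 kg*m/s

4.3722e-26


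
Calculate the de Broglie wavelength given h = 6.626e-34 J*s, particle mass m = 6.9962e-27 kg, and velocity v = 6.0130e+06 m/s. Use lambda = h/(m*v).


lambda = h / (m * v)
= 6.626e-34 / (6.9962e-27 * 6.0130e+06)
= 6.626e-34 / 4.2068e-20
= 1.5751e-14 m

1.5751e-14


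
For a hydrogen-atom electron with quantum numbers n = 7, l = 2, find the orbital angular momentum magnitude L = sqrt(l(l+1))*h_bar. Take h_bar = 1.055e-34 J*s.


L = sqrt(l*(l+1)) * h_bar
= sqrt(2 * 3) * 1.055e-34
= sqrt(6) * 1.055e-34
= 2.4495 * 1.055e-34
= 2.5842e-34 J*s

2.5842e-34


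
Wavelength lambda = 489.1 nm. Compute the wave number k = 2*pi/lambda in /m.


k = 2 * pi / lambda
= 6.2832 / (489.1e-9)
= 6.2832 / 4.8910e-07
= 1.2846e+07 /m

1.2846e+07


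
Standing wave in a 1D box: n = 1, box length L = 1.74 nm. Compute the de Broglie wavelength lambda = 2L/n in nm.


lambda = 2L / n
= 2 * 1.74 / 1
= 3.48 / 1
= 3.48 nm

3.48


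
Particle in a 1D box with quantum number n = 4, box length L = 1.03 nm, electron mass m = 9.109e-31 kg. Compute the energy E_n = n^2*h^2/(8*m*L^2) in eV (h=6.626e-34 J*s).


E = n^2 * h^2 / (8 * m * L^2)
= 4^2 * (6.626e-34)^2 / (8 * 9.109e-31 * (1.03e-9)^2)
= 16 * 4.3904e-67 / (8 * 9.109e-31 * 1.0609e-18)
= 9.0863e-19 J
= 5.6719 eV

5.6719


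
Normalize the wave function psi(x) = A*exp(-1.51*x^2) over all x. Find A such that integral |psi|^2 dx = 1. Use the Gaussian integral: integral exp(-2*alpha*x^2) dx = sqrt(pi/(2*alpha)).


integral |psi|^2 dx = A^2 * sqrt(pi/(2*alpha)) = 1
A^2 = sqrt(2*alpha/pi)
= sqrt(2 * 1.51 / pi)
= 0.980457
A = sqrt(0.980457)
= 0.9902

0.9902


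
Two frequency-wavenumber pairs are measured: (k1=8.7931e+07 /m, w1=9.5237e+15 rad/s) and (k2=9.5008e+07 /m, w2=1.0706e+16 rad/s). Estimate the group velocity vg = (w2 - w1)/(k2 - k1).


vg = (w2 - w1) / (k2 - k1)
= (1.0706e+16 - 9.5237e+15) / (9.5008e+07 - 8.7931e+07)
= 1.1823e+15 / 7.0770e+06
= 1.6706e+08 m/s

1.6706e+08


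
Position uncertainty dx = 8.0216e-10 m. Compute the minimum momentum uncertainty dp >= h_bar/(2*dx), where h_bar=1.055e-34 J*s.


dp = h_bar / (2 * dx)
= 1.055e-34 / (2 * 8.0216e-10)
= 1.055e-34 / 1.6043e-09
= 6.5760e-26 kg*m/s

6.5760e-26


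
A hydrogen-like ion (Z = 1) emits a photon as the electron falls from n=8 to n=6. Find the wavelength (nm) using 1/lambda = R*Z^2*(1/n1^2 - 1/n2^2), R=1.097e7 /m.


1/lambda = R * Z^2 * (1/n1^2 - 1/n2^2)
= 1.097e7 * 1^2 * (1/6^2 - 1/8^2)
= 1.097e7 * 1 * (0.027778 - 0.015625)
= 1.3332e+05 /m
lambda = 1 / 1.3332e+05
= 7500.9767 nm

7500.9767


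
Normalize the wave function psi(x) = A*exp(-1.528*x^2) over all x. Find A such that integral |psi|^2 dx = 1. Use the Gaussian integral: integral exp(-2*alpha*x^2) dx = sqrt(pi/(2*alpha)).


integral |psi|^2 dx = A^2 * sqrt(pi/(2*alpha)) = 1
A^2 = sqrt(2*alpha/pi)
= sqrt(2 * 1.528 / pi)
= 0.986283
A = sqrt(0.986283)
= 0.9931

0.9931


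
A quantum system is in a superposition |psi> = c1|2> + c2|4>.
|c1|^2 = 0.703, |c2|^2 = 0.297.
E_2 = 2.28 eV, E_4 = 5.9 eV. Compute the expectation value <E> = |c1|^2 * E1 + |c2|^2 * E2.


<E> = |c1|^2 * E1 + |c2|^2 * E2
= 0.703 * 2.28 + 0.297 * 5.9
= 1.6028 + 1.7523
= 3.3551 eV

3.3551


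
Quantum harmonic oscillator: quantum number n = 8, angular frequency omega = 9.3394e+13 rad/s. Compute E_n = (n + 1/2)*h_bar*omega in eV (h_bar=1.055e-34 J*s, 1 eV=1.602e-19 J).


E = (n + 1/2) * h_bar * omega
= (8 + 0.5) * 1.055e-34 * 9.3394e+13
= 8.5 * 9.8531e-21
= 8.3751e-20 J
= 0.5228 eV

0.5228


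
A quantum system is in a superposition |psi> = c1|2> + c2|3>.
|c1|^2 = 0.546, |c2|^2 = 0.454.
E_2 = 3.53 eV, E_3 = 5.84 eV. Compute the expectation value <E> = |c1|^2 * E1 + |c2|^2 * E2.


<E> = |c1|^2 * E1 + |c2|^2 * E2
= 0.546 * 3.53 + 0.454 * 5.84
= 1.9274 + 2.6514
= 4.5787 eV

4.5787


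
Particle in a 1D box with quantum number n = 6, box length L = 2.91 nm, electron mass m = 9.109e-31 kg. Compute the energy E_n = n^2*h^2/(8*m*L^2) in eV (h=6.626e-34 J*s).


E = n^2 * h^2 / (8 * m * L^2)
= 6^2 * (6.626e-34)^2 / (8 * 9.109e-31 * (2.91e-9)^2)
= 36 * 4.3904e-67 / (8 * 9.109e-31 * 8.4681e-18)
= 2.5613e-19 J
= 1.5988 eV

1.5988


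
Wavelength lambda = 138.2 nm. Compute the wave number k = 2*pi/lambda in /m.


k = 2 * pi / lambda
= 6.2832 / (138.2e-9)
= 6.2832 / 1.3820e-07
= 4.5464e+07 /m

4.5464e+07


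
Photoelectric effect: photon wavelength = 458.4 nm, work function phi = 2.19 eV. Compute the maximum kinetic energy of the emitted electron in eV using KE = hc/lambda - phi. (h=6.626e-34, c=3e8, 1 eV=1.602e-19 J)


E_photon = hc / lambda
= (6.626e-34)(3e8) / (458.4e-9)
= 4.3364e-19 J
= 2.7069 eV
KE = E_photon - phi
= 2.7069 - 2.19
= 0.5169 eV

0.5169


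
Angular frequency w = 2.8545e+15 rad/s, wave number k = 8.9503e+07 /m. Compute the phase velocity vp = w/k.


vp = w / k
= 2.8545e+15 / 8.9503e+07
= 3.1893e+07 m/s

3.1893e+07


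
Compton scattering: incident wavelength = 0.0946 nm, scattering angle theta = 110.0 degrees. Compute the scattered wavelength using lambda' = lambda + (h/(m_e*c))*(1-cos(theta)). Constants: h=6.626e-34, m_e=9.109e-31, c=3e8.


Compton wavelength: h/(m_e*c) = 2.4247e-12 m
d_lambda = 2.4247e-12 * (1 - cos(110.0 deg))
= 2.4247e-12 * 1.34202
= 3.2540e-12 m = 0.003254 nm
lambda' = 0.0946 + 0.003254
= 0.097854 nm

0.097854


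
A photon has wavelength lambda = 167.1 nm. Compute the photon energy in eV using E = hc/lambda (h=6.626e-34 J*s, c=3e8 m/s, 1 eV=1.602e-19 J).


E = hc / lambda
= (6.626e-34)(3e8) / (167.1e-9)
= 1.9878e-25 / 1.6710e-07
= 1.1896e-18 J
Converting to eV: 1.1896e-18 / 1.602e-19
= 7.4256 eV

7.4256


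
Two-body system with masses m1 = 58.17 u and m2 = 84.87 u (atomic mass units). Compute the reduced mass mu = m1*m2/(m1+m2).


mu = m1 * m2 / (m1 + m2)
= 58.17 * 84.87 / (58.17 + 84.87)
= 4936.8879 / 143.04
= 34.514 u

34.514


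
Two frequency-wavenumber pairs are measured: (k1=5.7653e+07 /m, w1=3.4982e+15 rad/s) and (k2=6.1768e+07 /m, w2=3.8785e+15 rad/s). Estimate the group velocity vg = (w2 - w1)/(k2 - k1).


vg = (w2 - w1) / (k2 - k1)
= (3.8785e+15 - 3.4982e+15) / (6.1768e+07 - 5.7653e+07)
= 3.8030e+14 / 4.1150e+06
= 9.2418e+07 m/s

9.2418e+07


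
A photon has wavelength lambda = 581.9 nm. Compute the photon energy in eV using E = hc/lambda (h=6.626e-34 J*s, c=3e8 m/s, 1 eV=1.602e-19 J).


E = hc / lambda
= (6.626e-34)(3e8) / (581.9e-9)
= 1.9878e-25 / 5.8190e-07
= 3.4161e-19 J
Converting to eV: 3.4161e-19 / 1.602e-19
= 2.1324 eV

2.1324


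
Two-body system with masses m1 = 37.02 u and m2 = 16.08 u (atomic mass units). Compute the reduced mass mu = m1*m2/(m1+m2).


mu = m1 * m2 / (m1 + m2)
= 37.02 * 16.08 / (37.02 + 16.08)
= 595.2816 / 53.1
= 11.2106 u

11.2106


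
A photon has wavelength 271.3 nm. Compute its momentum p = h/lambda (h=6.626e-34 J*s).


p = h / lambda
= 6.626e-34 / (271.3e-9)
= 6.626e-34 / 2.7130e-07
= 2.4423e-27 kg*m/s

2.4423e-27


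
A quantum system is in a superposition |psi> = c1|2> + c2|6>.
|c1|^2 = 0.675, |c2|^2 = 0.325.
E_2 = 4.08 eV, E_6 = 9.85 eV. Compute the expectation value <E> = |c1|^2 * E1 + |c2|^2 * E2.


<E> = |c1|^2 * E1 + |c2|^2 * E2
= 0.675 * 4.08 + 0.325 * 9.85
= 2.754 + 3.2012
= 5.9553 eV

5.9553


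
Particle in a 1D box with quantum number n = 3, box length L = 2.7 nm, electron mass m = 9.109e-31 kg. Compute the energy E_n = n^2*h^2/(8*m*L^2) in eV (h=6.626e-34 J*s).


E = n^2 * h^2 / (8 * m * L^2)
= 3^2 * (6.626e-34)^2 / (8 * 9.109e-31 * (2.7e-9)^2)
= 9 * 4.3904e-67 / (8 * 9.109e-31 * 7.2900e-18)
= 7.4380e-20 J
= 0.4643 eV

0.4643


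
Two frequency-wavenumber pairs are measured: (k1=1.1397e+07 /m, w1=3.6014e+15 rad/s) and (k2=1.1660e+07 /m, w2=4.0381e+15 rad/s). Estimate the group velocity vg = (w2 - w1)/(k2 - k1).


vg = (w2 - w1) / (k2 - k1)
= (4.0381e+15 - 3.6014e+15) / (1.1660e+07 - 1.1397e+07)
= 4.3670e+14 / 2.6300e+05
= 1.6605e+09 m/s

1.6605e+09


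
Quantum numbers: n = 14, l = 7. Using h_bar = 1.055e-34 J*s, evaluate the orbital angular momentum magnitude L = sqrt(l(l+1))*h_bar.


L = sqrt(l*(l+1)) * h_bar
= sqrt(7 * 8) * 1.055e-34
= sqrt(56) * 1.055e-34
= 7.4833 * 1.055e-34
= 7.8949e-34 J*s

7.8949e-34


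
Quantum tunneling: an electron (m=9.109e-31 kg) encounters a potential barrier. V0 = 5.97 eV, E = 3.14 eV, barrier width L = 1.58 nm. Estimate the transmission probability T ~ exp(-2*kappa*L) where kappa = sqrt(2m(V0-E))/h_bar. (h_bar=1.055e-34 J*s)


V0 - E = 2.83 eV = 4.5337e-19 J
kappa = sqrt(2 * m * (V0-E)) / h_bar
= sqrt(2 * 9.109e-31 * 4.5337e-19) / 1.055e-34
= 8.6143e+09 /m
2*kappa*L = 2 * 8.6143e+09 * 1.58e-9
= 27.2213
T = exp(-27.2213) = 1.506343e-12

1.506343e-12


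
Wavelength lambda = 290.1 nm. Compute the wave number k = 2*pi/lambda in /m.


k = 2 * pi / lambda
= 6.2832 / (290.1e-9)
= 6.2832 / 2.9010e-07
= 2.1659e+07 /m

2.1659e+07


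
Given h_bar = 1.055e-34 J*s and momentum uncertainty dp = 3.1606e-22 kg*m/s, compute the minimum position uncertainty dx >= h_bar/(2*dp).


dx = h_bar / (2 * dp)
= 1.055e-34 / (2 * 3.1606e-22)
= 1.055e-34 / 6.3212e-22
= 1.6690e-13 m

1.6690e-13


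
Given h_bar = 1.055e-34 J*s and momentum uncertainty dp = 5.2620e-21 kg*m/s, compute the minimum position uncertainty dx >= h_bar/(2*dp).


dx = h_bar / (2 * dp)
= 1.055e-34 / (2 * 5.2620e-21)
= 1.055e-34 / 1.0524e-20
= 1.0025e-14 m

1.0025e-14


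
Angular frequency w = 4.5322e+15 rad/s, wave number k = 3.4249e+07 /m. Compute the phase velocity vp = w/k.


vp = w / k
= 4.5322e+15 / 3.4249e+07
= 1.3233e+08 m/s

1.3233e+08


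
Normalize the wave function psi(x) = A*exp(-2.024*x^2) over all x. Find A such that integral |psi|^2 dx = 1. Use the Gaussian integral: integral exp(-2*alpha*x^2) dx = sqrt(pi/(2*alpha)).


integral |psi|^2 dx = A^2 * sqrt(pi/(2*alpha)) = 1
A^2 = sqrt(2*alpha/pi)
= sqrt(2 * 2.024 / pi)
= 1.135129
A = sqrt(1.135129)
= 1.0654

1.0654


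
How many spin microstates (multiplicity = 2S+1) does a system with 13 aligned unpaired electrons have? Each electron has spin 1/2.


Total spin S = N * (1/2) = 13 * 0.5 = 6.5
Spin multiplicity = 2S + 1
= 2 * 6.5 + 1
= 14

14


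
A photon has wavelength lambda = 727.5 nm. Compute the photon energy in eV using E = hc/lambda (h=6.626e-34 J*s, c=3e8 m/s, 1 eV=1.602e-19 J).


E = hc / lambda
= (6.626e-34)(3e8) / (727.5e-9)
= 1.9878e-25 / 7.2750e-07
= 2.7324e-19 J
Converting to eV: 2.7324e-19 / 1.602e-19
= 1.7056 eV

1.7056


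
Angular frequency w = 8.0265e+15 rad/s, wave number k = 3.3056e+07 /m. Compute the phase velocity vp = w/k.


vp = w / k
= 8.0265e+15 / 3.3056e+07
= 2.4282e+08 m/s

2.4282e+08


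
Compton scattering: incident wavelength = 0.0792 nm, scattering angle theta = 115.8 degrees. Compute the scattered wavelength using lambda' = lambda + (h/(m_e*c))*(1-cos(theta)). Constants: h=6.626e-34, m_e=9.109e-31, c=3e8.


Compton wavelength: h/(m_e*c) = 2.4247e-12 m
d_lambda = 2.4247e-12 * (1 - cos(115.8 deg))
= 2.4247e-12 * 1.435231
= 3.4800e-12 m = 0.00348 nm
lambda' = 0.0792 + 0.00348
= 0.08268 nm

0.08268


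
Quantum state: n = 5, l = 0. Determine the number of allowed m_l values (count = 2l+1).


m_l ranges from -l to +l in integer steps
So m_l goes from -0 to +0
Count = 2l + 1 = 2*0 + 1
= 1

1


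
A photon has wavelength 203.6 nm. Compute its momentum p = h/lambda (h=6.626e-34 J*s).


p = h / lambda
= 6.626e-34 / (203.6e-9)
= 6.626e-34 / 2.0360e-07
= 3.2544e-27 kg*m/s

3.2544e-27


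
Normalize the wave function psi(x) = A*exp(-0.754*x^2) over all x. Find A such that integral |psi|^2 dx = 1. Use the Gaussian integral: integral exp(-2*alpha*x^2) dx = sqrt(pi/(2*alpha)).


integral |psi|^2 dx = A^2 * sqrt(pi/(2*alpha)) = 1
A^2 = sqrt(2*alpha/pi)
= sqrt(2 * 0.754 / pi)
= 0.692828
A = sqrt(0.692828)
= 0.8324

0.8324


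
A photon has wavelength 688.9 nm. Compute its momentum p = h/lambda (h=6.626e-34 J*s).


p = h / lambda
= 6.626e-34 / (688.9e-9)
= 6.626e-34 / 6.8890e-07
= 9.6182e-28 kg*m/s

9.6182e-28


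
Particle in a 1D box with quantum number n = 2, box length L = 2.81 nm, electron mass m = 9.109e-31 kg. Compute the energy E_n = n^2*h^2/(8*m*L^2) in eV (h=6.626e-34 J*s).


E = n^2 * h^2 / (8 * m * L^2)
= 2^2 * (6.626e-34)^2 / (8 * 9.109e-31 * (2.81e-9)^2)
= 4 * 4.3904e-67 / (8 * 9.109e-31 * 7.8961e-18)
= 3.0520e-20 J
= 0.1905 eV

0.1905


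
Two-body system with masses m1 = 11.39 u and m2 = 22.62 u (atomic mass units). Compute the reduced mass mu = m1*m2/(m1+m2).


mu = m1 * m2 / (m1 + m2)
= 11.39 * 22.62 / (11.39 + 22.62)
= 257.6418 / 34.01
= 7.5755 u

7.5755


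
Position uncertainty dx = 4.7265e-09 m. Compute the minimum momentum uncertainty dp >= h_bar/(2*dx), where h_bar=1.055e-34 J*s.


dp = h_bar / (2 * dx)
= 1.055e-34 / (2 * 4.7265e-09)
= 1.055e-34 / 9.4530e-09
= 1.1160e-26 kg*m/s

1.1160e-26


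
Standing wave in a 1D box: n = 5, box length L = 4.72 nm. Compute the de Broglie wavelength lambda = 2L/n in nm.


lambda = 2L / n
= 2 * 4.72 / 5
= 9.44 / 5
= 1.888 nm

1.888


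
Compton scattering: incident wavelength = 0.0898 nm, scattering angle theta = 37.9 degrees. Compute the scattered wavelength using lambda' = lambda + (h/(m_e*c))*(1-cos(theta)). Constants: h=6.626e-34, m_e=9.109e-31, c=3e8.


Compton wavelength: h/(m_e*c) = 2.4247e-12 m
d_lambda = 2.4247e-12 * (1 - cos(37.9 deg))
= 2.4247e-12 * 0.210916
= 5.1141e-13 m = 0.000511 nm
lambda' = 0.0898 + 0.000511
= 0.090311 nm

0.090311


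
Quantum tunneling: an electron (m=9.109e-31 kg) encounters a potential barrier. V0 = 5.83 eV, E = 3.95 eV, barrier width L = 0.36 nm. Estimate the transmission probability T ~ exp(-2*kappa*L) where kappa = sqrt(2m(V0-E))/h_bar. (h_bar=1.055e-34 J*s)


V0 - E = 1.88 eV = 3.0118e-19 J
kappa = sqrt(2 * m * (V0-E)) / h_bar
= sqrt(2 * 9.109e-31 * 3.0118e-19) / 1.055e-34
= 7.0211e+09 /m
2*kappa*L = 2 * 7.0211e+09 * 0.36e-9
= 5.0552
T = exp(-5.0552) = 6.375926e-03

6.375926e-03


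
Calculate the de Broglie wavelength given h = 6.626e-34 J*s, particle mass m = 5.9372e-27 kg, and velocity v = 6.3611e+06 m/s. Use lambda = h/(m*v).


lambda = h / (m * v)
= 6.626e-34 / (5.9372e-27 * 6.3611e+06)
= 6.626e-34 / 3.7767e-20
= 1.7544e-14 m

1.7544e-14


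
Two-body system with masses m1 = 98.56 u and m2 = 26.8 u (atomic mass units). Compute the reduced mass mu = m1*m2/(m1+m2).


mu = m1 * m2 / (m1 + m2)
= 98.56 * 26.8 / (98.56 + 26.8)
= 2641.408 / 125.36
= 21.0706 u

21.0706


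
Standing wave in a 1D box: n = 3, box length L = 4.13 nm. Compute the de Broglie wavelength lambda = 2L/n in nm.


lambda = 2L / n
= 2 * 4.13 / 3
= 8.26 / 3
= 2.7533 nm

2.7533


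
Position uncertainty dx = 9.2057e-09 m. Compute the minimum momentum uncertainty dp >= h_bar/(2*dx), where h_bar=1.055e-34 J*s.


dp = h_bar / (2 * dx)
= 1.055e-34 / (2 * 9.2057e-09)
= 1.055e-34 / 1.8411e-08
= 5.7301e-27 kg*m/s

5.7301e-27


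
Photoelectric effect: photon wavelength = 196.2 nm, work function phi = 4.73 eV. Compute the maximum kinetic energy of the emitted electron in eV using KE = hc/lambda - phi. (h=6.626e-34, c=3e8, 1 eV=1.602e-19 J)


E_photon = hc / lambda
= (6.626e-34)(3e8) / (196.2e-9)
= 1.0131e-18 J
= 6.3243 eV
KE = E_photon - phi
= 6.3243 - 4.73
= 1.5943 eV

1.5943


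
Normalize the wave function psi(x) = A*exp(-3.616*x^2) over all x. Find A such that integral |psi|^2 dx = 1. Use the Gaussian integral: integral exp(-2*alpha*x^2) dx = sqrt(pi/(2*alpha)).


integral |psi|^2 dx = A^2 * sqrt(pi/(2*alpha)) = 1
A^2 = sqrt(2*alpha/pi)
= sqrt(2 * 3.616 / pi)
= 1.51724
A = sqrt(1.51724)
= 1.2318

1.2318


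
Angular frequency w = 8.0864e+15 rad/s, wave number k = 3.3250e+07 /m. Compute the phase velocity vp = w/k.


vp = w / k
= 8.0864e+15 / 3.3250e+07
= 2.4320e+08 m/s

2.4320e+08


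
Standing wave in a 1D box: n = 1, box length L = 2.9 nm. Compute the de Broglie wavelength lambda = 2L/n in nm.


lambda = 2L / n
= 2 * 2.9 / 1
= 5.8 / 1
= 5.8 nm

5.8


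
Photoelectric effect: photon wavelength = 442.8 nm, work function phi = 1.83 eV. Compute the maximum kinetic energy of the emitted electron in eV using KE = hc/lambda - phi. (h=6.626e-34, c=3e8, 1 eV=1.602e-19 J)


E_photon = hc / lambda
= (6.626e-34)(3e8) / (442.8e-9)
= 4.4892e-19 J
= 2.8022 eV
KE = E_photon - phi
= 2.8022 - 1.83
= 0.9722 eV

0.9722


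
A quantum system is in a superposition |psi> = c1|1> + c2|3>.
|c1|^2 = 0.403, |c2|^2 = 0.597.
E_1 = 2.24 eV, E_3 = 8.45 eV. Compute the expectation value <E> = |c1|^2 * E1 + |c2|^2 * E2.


<E> = |c1|^2 * E1 + |c2|^2 * E2
= 0.403 * 2.24 + 0.597 * 8.45
= 0.9027 + 5.0446
= 5.9474 eV

5.9474


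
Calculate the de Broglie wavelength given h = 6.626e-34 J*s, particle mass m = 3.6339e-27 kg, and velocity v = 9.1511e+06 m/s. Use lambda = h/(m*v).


lambda = h / (m * v)
= 6.626e-34 / (3.6339e-27 * 9.1511e+06)
= 6.626e-34 / 3.3254e-20
= 1.9925e-14 m

1.9925e-14


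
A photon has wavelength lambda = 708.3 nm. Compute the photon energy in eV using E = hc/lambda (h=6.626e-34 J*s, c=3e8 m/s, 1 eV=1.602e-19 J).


E = hc / lambda
= (6.626e-34)(3e8) / (708.3e-9)
= 1.9878e-25 / 7.0830e-07
= 2.8064e-19 J
Converting to eV: 2.8064e-19 / 1.602e-19
= 1.7518 eV

1.7518


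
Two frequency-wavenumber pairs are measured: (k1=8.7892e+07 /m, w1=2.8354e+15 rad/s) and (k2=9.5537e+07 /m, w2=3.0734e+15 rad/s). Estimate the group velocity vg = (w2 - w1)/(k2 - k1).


vg = (w2 - w1) / (k2 - k1)
= (3.0734e+15 - 2.8354e+15) / (9.5537e+07 - 8.7892e+07)
= 2.3800e+14 / 7.6450e+06
= 3.1131e+07 m/s

3.1131e+07


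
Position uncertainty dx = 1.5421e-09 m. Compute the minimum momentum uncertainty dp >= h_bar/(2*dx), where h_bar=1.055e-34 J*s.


dp = h_bar / (2 * dx)
= 1.055e-34 / (2 * 1.5421e-09)
= 1.055e-34 / 3.0842e-09
= 3.4207e-26 kg*m/s

3.4207e-26


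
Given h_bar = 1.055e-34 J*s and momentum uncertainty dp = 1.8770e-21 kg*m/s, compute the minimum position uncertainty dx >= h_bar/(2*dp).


dx = h_bar / (2 * dp)
= 1.055e-34 / (2 * 1.8770e-21)
= 1.055e-34 / 3.7540e-21
= 2.8103e-14 m

2.8103e-14


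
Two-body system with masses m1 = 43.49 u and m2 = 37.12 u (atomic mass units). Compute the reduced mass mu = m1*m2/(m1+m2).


mu = m1 * m2 / (m1 + m2)
= 43.49 * 37.12 / (43.49 + 37.12)
= 1614.3488 / 80.61
= 20.0267 u

20.0267


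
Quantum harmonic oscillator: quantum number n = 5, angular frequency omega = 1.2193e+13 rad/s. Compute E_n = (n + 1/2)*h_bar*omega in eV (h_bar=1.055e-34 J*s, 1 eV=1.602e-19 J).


E = (n + 1/2) * h_bar * omega
= (5 + 0.5) * 1.055e-34 * 1.2193e+13
= 5.5 * 1.2864e-21
= 7.0750e-21 J
= 0.0442 eV

0.0442


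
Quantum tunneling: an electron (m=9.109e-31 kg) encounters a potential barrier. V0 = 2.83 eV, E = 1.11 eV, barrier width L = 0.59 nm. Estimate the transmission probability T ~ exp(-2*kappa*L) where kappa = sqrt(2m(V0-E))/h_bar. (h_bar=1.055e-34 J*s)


V0 - E = 1.72 eV = 2.7554e-19 J
kappa = sqrt(2 * m * (V0-E)) / h_bar
= sqrt(2 * 9.109e-31 * 2.7554e-19) / 1.055e-34
= 6.7157e+09 /m
2*kappa*L = 2 * 6.7157e+09 * 0.59e-9
= 7.9246
T = exp(-7.9246) = 3.617475e-04

3.617475e-04


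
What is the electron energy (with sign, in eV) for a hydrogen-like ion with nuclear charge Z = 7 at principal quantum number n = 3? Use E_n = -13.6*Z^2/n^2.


E_n = -13.6 * Z^2 / n^2
= -13.6 * 7^2 / 3^2
= -13.6 * 49 / 9
= -74.0444 eV

-74.0444


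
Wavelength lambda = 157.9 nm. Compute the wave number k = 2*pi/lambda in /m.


k = 2 * pi / lambda
= 6.2832 / (157.9e-9)
= 6.2832 / 1.5790e-07
= 3.9792e+07 /m

3.9792e+07


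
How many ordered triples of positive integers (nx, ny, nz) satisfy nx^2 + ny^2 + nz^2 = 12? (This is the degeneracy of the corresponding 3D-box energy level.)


Enumerate all (nx, ny, nz) with nx^2 + ny^2 + nz^2 = 12:
(2,2,2)
Total degeneracy = 1

1


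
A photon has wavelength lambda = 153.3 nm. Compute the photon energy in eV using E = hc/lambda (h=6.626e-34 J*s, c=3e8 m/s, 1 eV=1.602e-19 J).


E = hc / lambda
= (6.626e-34)(3e8) / (153.3e-9)
= 1.9878e-25 / 1.5330e-07
= 1.2967e-18 J
Converting to eV: 1.2967e-18 / 1.602e-19
= 8.0941 eV

8.0941


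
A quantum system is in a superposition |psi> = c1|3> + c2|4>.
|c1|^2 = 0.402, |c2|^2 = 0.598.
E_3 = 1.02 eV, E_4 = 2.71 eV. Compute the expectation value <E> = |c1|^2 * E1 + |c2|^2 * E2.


<E> = |c1|^2 * E1 + |c2|^2 * E2
= 0.402 * 1.02 + 0.598 * 2.71
= 0.41 + 1.6206
= 2.0306 eV

2.0306


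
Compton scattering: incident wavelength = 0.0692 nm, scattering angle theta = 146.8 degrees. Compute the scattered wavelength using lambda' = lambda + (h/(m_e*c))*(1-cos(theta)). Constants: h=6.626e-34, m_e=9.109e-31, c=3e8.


Compton wavelength: h/(m_e*c) = 2.4247e-12 m
d_lambda = 2.4247e-12 * (1 - cos(146.8 deg))
= 2.4247e-12 * 1.836764
= 4.4536e-12 m = 0.004454 nm
lambda' = 0.0692 + 0.004454
= 0.073654 nm

0.073654


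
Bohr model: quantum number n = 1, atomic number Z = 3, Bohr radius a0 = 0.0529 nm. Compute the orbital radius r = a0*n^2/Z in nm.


r = a0 * n^2 / Z
= 0.0529 * 1^2 / 3
= 0.0529 * 1 / 3
= 0.0176 nm

0.0176


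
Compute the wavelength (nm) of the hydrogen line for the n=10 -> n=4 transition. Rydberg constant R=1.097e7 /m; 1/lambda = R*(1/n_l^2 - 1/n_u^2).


1/lambda = R * (1/n_l^2 - 1/n_u^2)
= 1.097e7 * (1/4^2 - 1/10^2)
= 1.097e7 * (0.0625 - 0.01)
= 1.097e7 * 0.0525
= 5.7592e+05 /m
lambda = 1 / 5.7592e+05 = 1736.3372 nm

1736.3372


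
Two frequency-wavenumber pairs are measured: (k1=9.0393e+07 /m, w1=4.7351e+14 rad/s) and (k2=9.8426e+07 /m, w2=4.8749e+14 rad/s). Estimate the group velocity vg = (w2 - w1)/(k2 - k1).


vg = (w2 - w1) / (k2 - k1)
= (4.8749e+14 - 4.7351e+14) / (9.8426e+07 - 9.0393e+07)
= 1.3980e+13 / 8.0330e+06
= 1.7403e+06 m/s

1.7403e+06


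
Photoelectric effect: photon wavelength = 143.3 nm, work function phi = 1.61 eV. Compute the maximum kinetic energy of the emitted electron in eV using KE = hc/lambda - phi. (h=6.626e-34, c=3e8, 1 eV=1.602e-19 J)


E_photon = hc / lambda
= (6.626e-34)(3e8) / (143.3e-9)
= 1.3872e-18 J
= 8.6589 eV
KE = E_photon - phi
= 8.6589 - 1.61
= 7.0489 eV

7.0489


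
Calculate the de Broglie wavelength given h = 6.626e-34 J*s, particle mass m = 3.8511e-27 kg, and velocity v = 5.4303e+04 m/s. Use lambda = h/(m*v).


lambda = h / (m * v)
= 6.626e-34 / (3.8511e-27 * 5.4303e+04)
= 6.626e-34 / 2.0913e-22
= 3.1684e-12 m

3.1684e-12


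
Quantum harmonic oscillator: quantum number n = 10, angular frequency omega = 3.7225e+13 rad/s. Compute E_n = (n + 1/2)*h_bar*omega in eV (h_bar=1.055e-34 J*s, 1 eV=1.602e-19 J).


E = (n + 1/2) * h_bar * omega
= (10 + 0.5) * 1.055e-34 * 3.7225e+13
= 10.5 * 3.9272e-21
= 4.1236e-20 J
= 0.2574 eV

0.2574


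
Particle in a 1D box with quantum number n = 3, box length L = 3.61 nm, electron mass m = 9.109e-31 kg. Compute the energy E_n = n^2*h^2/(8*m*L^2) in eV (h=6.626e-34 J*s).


E = n^2 * h^2 / (8 * m * L^2)
= 3^2 * (6.626e-34)^2 / (8 * 9.109e-31 * (3.61e-9)^2)
= 9 * 4.3904e-67 / (8 * 9.109e-31 * 1.3032e-17)
= 4.1607e-20 J
= 0.2597 eV

0.2597


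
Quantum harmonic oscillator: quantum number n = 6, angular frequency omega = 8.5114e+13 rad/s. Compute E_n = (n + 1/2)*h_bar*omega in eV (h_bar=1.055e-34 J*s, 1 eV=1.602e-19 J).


E = (n + 1/2) * h_bar * omega
= (6 + 0.5) * 1.055e-34 * 8.5114e+13
= 6.5 * 8.9795e-21
= 5.8367e-20 J
= 0.3643 eV

0.3643


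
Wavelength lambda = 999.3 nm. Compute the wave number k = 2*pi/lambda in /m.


k = 2 * pi / lambda
= 6.2832 / (999.3e-9)
= 6.2832 / 9.9930e-07
= 6.2876e+06 /m

6.2876e+06


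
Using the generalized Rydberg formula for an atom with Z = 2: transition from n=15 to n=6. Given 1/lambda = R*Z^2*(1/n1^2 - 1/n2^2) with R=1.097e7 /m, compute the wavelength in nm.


1/lambda = R * Z^2 * (1/n1^2 - 1/n2^2)
= 1.097e7 * 2^2 * (1/6^2 - 1/15^2)
= 1.097e7 * 4 * (0.027778 - 0.004444)
= 1.0239e+06 /m
lambda = 1 / 1.0239e+06
= 976.6897 nm

976.6897


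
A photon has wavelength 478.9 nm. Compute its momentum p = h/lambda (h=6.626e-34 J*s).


p = h / lambda
= 6.626e-34 / (478.9e-9)
= 6.626e-34 / 4.7890e-07
= 1.3836e-27 kg*m/s

1.3836e-27


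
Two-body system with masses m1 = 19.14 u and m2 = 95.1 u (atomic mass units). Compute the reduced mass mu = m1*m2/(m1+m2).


mu = m1 * m2 / (m1 + m2)
= 19.14 * 95.1 / (19.14 + 95.1)
= 1820.214 / 114.24
= 15.9332 u

15.9332


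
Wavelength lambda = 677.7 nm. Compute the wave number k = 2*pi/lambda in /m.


k = 2 * pi / lambda
= 6.2832 / (677.7e-9)
= 6.2832 / 6.7770e-07
= 9.2713e+06 /m

9.2713e+06


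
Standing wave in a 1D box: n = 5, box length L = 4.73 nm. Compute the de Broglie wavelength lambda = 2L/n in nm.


lambda = 2L / n
= 2 * 4.73 / 5
= 9.46 / 5
= 1.892 nm

1.892


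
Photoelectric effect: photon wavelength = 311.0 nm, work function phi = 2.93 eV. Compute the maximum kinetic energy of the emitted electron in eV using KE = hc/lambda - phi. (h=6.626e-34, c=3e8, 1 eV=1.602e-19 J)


E_photon = hc / lambda
= (6.626e-34)(3e8) / (311.0e-9)
= 6.3916e-19 J
= 3.9898 eV
KE = E_photon - phi
= 3.9898 - 2.93
= 1.0598 eV

1.0598


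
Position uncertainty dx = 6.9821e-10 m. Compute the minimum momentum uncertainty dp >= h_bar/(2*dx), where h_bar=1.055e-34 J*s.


dp = h_bar / (2 * dx)
= 1.055e-34 / (2 * 6.9821e-10)
= 1.055e-34 / 1.3964e-09
= 7.5550e-26 kg*m/s

7.5550e-26


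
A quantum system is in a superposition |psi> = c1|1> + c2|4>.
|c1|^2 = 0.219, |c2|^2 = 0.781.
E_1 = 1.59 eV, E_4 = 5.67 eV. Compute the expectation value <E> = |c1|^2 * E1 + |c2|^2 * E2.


<E> = |c1|^2 * E1 + |c2|^2 * E2
= 0.219 * 1.59 + 0.781 * 5.67
= 0.3482 + 4.4283
= 4.7765 eV

4.7765


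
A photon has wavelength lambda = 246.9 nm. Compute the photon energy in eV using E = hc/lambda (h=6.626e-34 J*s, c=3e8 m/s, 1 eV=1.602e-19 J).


E = hc / lambda
= (6.626e-34)(3e8) / (246.9e-9)
= 1.9878e-25 / 2.4690e-07
= 8.0510e-19 J
Converting to eV: 8.0510e-19 / 1.602e-19
= 5.0256 eV

5.0256


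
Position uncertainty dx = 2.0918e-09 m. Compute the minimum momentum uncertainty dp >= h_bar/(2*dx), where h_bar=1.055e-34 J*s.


dp = h_bar / (2 * dx)
= 1.055e-34 / (2 * 2.0918e-09)
= 1.055e-34 / 4.1836e-09
= 2.5218e-26 kg*m/s

2.5218e-26


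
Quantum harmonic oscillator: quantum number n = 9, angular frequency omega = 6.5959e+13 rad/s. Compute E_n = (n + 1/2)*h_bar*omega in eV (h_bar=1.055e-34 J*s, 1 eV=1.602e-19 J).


E = (n + 1/2) * h_bar * omega
= (9 + 0.5) * 1.055e-34 * 6.5959e+13
= 9.5 * 6.9587e-21
= 6.6107e-20 J
= 0.4127 eV

0.4127


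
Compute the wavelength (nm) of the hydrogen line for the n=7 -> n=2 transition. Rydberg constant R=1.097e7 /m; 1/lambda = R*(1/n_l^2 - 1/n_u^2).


1/lambda = R * (1/n_l^2 - 1/n_u^2)
= 1.097e7 * (1/2^2 - 1/7^2)
= 1.097e7 * (0.25 - 0.020408)
= 1.097e7 * 0.229592
= 2.5186e+06 /m
lambda = 1 / 2.5186e+06 = 397.0424 nm

397.0424


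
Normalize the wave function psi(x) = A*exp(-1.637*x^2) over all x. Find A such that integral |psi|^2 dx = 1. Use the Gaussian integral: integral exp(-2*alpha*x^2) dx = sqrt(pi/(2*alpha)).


integral |psi|^2 dx = A^2 * sqrt(pi/(2*alpha)) = 1
A^2 = sqrt(2*alpha/pi)
= sqrt(2 * 1.637 / pi)
= 1.020856
A = sqrt(1.020856)
= 1.0104

1.0104


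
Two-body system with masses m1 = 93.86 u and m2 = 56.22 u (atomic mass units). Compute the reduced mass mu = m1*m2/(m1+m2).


mu = m1 * m2 / (m1 + m2)
= 93.86 * 56.22 / (93.86 + 56.22)
= 5276.8092 / 150.08
= 35.16 u

35.16


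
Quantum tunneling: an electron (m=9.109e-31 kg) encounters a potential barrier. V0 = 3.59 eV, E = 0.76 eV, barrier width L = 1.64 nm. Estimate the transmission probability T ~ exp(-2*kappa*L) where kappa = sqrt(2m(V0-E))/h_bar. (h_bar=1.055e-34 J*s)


V0 - E = 2.83 eV = 4.5337e-19 J
kappa = sqrt(2 * m * (V0-E)) / h_bar
= sqrt(2 * 9.109e-31 * 4.5337e-19) / 1.055e-34
= 8.6143e+09 /m
2*kappa*L = 2 * 8.6143e+09 * 1.64e-9
= 28.2551
T = exp(-28.2551) = 5.357771e-13

5.357771e-13


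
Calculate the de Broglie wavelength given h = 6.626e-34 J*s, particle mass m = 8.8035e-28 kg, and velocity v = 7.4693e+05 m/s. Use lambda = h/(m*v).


lambda = h / (m * v)
= 6.626e-34 / (8.8035e-28 * 7.4693e+05)
= 6.626e-34 / 6.5756e-22
= 1.0077e-12 m

1.0077e-12


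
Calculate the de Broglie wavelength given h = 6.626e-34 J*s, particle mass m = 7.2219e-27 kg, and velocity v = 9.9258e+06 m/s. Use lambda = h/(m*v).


lambda = h / (m * v)
= 6.626e-34 / (7.2219e-27 * 9.9258e+06)
= 6.626e-34 / 7.1683e-20
= 9.2435e-15 m

9.2435e-15


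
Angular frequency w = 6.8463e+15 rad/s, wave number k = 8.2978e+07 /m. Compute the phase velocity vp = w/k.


vp = w / k
= 6.8463e+15 / 8.2978e+07
= 8.2507e+07 m/s

8.2507e+07


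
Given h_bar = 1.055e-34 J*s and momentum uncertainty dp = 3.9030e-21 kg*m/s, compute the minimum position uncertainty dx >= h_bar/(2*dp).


dx = h_bar / (2 * dp)
= 1.055e-34 / (2 * 3.9030e-21)
= 1.055e-34 / 7.8060e-21
= 1.3515e-14 m

1.3515e-14


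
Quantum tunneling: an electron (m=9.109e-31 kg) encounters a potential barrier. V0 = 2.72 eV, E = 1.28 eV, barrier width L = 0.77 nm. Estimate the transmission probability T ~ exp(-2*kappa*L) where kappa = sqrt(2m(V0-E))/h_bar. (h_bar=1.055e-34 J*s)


V0 - E = 1.44 eV = 2.3069e-19 J
kappa = sqrt(2 * m * (V0-E)) / h_bar
= sqrt(2 * 9.109e-31 * 2.3069e-19) / 1.055e-34
= 6.1448e+09 /m
2*kappa*L = 2 * 6.1448e+09 * 0.77e-9
= 9.463
T = exp(-9.463) = 7.766938e-05

7.766938e-05


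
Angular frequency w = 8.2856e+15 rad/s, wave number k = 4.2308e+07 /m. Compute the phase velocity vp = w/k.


vp = w / k
= 8.2856e+15 / 4.2308e+07
= 1.9584e+08 m/s

1.9584e+08


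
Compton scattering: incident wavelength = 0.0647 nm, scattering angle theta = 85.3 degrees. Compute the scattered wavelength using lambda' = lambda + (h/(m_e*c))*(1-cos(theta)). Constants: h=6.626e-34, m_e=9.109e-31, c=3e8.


Compton wavelength: h/(m_e*c) = 2.4247e-12 m
d_lambda = 2.4247e-12 * (1 - cos(85.3 deg))
= 2.4247e-12 * 0.918061
= 2.2260e-12 m = 0.002226 nm
lambda' = 0.0647 + 0.002226
= 0.066926 nm

0.066926


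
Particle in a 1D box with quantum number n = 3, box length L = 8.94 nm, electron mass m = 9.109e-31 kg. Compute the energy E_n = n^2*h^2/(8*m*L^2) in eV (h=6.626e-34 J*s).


E = n^2 * h^2 / (8 * m * L^2)
= 3^2 * (6.626e-34)^2 / (8 * 9.109e-31 * (8.94e-9)^2)
= 9 * 4.3904e-67 / (8 * 9.109e-31 * 7.9924e-17)
= 6.7844e-21 J
= 0.0423 eV

0.0423


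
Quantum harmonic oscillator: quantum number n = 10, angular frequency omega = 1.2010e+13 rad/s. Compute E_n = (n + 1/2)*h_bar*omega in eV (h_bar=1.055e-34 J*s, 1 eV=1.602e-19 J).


E = (n + 1/2) * h_bar * omega
= (10 + 0.5) * 1.055e-34 * 1.2010e+13
= 10.5 * 1.2671e-21
= 1.3304e-20 J
= 0.083 eV

0.083


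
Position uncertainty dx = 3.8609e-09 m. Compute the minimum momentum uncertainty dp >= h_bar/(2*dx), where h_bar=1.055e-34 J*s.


dp = h_bar / (2 * dx)
= 1.055e-34 / (2 * 3.8609e-09)
= 1.055e-34 / 7.7218e-09
= 1.3663e-26 kg*m/s

1.3663e-26


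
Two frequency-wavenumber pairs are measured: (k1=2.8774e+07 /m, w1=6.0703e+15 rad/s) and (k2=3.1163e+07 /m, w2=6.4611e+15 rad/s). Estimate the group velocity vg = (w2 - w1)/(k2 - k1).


vg = (w2 - w1) / (k2 - k1)
= (6.4611e+15 - 6.0703e+15) / (3.1163e+07 - 2.8774e+07)
= 3.9080e+14 / 2.3890e+06
= 1.6358e+08 m/s

1.6358e+08


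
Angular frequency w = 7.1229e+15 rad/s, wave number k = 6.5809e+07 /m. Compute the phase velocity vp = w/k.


vp = w / k
= 7.1229e+15 / 6.5809e+07
= 1.0824e+08 m/s

1.0824e+08


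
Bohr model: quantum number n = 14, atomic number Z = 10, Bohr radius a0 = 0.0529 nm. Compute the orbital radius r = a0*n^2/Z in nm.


r = a0 * n^2 / Z
= 0.0529 * 14^2 / 10
= 0.0529 * 196 / 10
= 1.0368 nm

1.0368


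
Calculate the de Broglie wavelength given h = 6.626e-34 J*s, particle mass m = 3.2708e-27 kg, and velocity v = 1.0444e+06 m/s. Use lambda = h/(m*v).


lambda = h / (m * v)
= 6.626e-34 / (3.2708e-27 * 1.0444e+06)
= 6.626e-34 / 3.4160e-21
= 1.9397e-13 m

1.9397e-13


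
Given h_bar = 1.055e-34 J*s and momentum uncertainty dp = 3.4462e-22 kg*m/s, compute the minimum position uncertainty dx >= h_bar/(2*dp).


dx = h_bar / (2 * dp)
= 1.055e-34 / (2 * 3.4462e-22)
= 1.055e-34 / 6.8924e-22
= 1.5307e-13 m

1.5307e-13


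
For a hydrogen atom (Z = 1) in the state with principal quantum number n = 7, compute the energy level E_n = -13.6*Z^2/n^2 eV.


E_n = -13.6 * Z^2 / n^2
= -13.6 * 1^2 / 7^2
= -13.6 * 1 / 49
= -0.2776 eV

-0.2776


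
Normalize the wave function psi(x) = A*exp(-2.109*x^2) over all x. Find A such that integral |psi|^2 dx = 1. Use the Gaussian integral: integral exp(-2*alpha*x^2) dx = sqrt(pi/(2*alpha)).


integral |psi|^2 dx = A^2 * sqrt(pi/(2*alpha)) = 1
A^2 = sqrt(2*alpha/pi)
= sqrt(2 * 2.109 / pi)
= 1.15872
A = sqrt(1.15872)
= 1.0764

1.0764


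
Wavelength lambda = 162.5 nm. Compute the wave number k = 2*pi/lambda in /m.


k = 2 * pi / lambda
= 6.2832 / (162.5e-9)
= 6.2832 / 1.6250e-07
= 3.8666e+07 /m

3.8666e+07


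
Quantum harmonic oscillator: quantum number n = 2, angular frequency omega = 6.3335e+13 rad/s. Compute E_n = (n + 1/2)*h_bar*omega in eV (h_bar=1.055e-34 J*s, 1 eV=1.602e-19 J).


E = (n + 1/2) * h_bar * omega
= (2 + 0.5) * 1.055e-34 * 6.3335e+13
= 2.5 * 6.6818e-21
= 1.6705e-20 J
= 0.1043 eV

0.1043


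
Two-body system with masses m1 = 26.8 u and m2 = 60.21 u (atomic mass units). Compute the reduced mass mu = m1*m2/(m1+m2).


mu = m1 * m2 / (m1 + m2)
= 26.8 * 60.21 / (26.8 + 60.21)
= 1613.628 / 87.01
= 18.5453 u

18.5453


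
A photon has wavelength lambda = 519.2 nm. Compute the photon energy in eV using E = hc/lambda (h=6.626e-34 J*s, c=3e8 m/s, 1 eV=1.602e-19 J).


E = hc / lambda
= (6.626e-34)(3e8) / (519.2e-9)
= 1.9878e-25 / 5.1920e-07
= 3.8286e-19 J
Converting to eV: 3.8286e-19 / 1.602e-19
= 2.3899 eV

2.3899


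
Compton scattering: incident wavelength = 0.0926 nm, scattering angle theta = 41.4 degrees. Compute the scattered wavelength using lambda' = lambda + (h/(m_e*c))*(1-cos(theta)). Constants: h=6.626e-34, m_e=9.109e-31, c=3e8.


Compton wavelength: h/(m_e*c) = 2.4247e-12 m
d_lambda = 2.4247e-12 * (1 - cos(41.4 deg))
= 2.4247e-12 * 0.249889
= 6.0591e-13 m = 0.000606 nm
lambda' = 0.0926 + 0.000606
= 0.093206 nm

0.093206


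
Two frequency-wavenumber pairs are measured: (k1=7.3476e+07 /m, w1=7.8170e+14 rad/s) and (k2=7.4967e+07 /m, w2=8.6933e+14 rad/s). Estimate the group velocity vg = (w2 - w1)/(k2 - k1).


vg = (w2 - w1) / (k2 - k1)
= (8.6933e+14 - 7.8170e+14) / (7.4967e+07 - 7.3476e+07)
= 8.7630e+13 / 1.4910e+06
= 5.8773e+07 m/s

5.8773e+07


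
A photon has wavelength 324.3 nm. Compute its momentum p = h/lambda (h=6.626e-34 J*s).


p = h / lambda
= 6.626e-34 / (324.3e-9)
= 6.626e-34 / 3.2430e-07
= 2.0432e-27 kg*m/s

2.0432e-27


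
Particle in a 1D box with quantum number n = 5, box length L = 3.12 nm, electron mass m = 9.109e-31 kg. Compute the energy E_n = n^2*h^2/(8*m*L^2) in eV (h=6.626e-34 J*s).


E = n^2 * h^2 / (8 * m * L^2)
= 5^2 * (6.626e-34)^2 / (8 * 9.109e-31 * (3.12e-9)^2)
= 25 * 4.3904e-67 / (8 * 9.109e-31 * 9.7344e-18)
= 1.5473e-19 J
= 0.9659 eV

0.9659


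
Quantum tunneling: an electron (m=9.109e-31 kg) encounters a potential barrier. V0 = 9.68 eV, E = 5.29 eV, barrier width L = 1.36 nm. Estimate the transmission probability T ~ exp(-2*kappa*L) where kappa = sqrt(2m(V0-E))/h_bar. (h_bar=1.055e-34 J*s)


V0 - E = 4.39 eV = 7.0328e-19 J
kappa = sqrt(2 * m * (V0-E)) / h_bar
= sqrt(2 * 9.109e-31 * 7.0328e-19) / 1.055e-34
= 1.0729e+10 /m
2*kappa*L = 2 * 1.0729e+10 * 1.36e-9
= 29.183
T = exp(-29.183) = 2.118230e-13

2.118230e-13


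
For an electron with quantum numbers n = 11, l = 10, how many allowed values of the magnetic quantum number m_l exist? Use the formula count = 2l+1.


m_l ranges from -l to +l in integer steps
So m_l goes from -10 to +10
Count = 2l + 1 = 2*10 + 1
= 21

21


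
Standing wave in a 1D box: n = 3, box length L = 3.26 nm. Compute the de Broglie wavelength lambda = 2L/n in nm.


lambda = 2L / n
= 2 * 3.26 / 3
= 6.52 / 3
= 2.1733 nm

2.1733


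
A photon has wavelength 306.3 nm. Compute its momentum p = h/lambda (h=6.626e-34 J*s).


p = h / lambda
= 6.626e-34 / (306.3e-9)
= 6.626e-34 / 3.0630e-07
= 2.1632e-27 kg*m/s

2.1632e-27


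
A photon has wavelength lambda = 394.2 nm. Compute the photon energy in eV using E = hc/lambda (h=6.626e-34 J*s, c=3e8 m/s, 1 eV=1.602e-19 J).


E = hc / lambda
= (6.626e-34)(3e8) / (394.2e-9)
= 1.9878e-25 / 3.9420e-07
= 5.0426e-19 J
Converting to eV: 5.0426e-19 / 1.602e-19
= 3.1477 eV

3.1477


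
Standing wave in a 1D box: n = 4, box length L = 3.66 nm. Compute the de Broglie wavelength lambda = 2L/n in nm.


lambda = 2L / n
= 2 * 3.66 / 4
= 7.32 / 4
= 1.83 nm

1.83
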